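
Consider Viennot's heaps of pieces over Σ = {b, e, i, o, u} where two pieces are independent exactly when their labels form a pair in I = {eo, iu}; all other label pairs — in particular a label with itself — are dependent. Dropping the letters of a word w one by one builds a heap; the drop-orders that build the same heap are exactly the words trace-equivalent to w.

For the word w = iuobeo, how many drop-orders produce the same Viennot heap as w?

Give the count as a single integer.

4

#0=i has no predecessor
#1=u has no predecessor
#2=o depends on [0:i, 1:u]
#3=b depends on [2:o]
#4=e depends on [3:b]
#5=o depends on [3:b]
sources: [0:i, 1:u]
N(rest) = Σ N(rest − s) over sources s of rest; N(one piece) = 1:
  size 1 → [4]=1  [5]=1
  size 2 → [4,5]=2
  size 3 → [3,4,5]=2
  size 4 → [2,3,4,5]=2
  first=0(i) contributes 2
  first=1(u) contributes 2
|[w]| = 4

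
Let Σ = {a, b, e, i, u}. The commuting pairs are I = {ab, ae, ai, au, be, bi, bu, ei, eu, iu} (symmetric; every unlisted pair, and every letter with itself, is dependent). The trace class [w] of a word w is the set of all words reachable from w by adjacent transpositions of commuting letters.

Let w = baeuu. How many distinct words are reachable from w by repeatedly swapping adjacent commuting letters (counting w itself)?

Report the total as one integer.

#0=b has no predecessor
#1=a has no predecessor
#2=e has no predecessor
#3=u has no predecessor
#4=u depends on [3:u]
sources: [0:b, 1:a, 2:e, 3:u]
N(rest) = Σ N(rest − s) over sources s of rest; N(one piece) = 1:
  size 1 → [0]=1  [1]=1  [2]=1  [4]=1
  size 2 → [0,1]=2  [0,2]=2  [0,4]=2  [1,2]=2  [1,4]=2  [2,4]=2  [3,4]=1
  size 3 → [0,1,2]=6  [0,1,4]=6  [0,2,4]=6  [0,3,4]=3  [1,2,4]=6  [1,3,4]=3  [2,3,4]=3
  first=0(b) contributes 12
  first=1(a) contributes 12
  first=2(e) contributes 12
  first=3(u) contributes 24
|[w]| = 60

60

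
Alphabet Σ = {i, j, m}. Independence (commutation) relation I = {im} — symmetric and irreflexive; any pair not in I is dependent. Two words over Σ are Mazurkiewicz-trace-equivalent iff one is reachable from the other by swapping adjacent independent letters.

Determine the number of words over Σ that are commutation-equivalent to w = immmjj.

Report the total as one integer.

4

piece 0:i — minimal
piece 1:m — minimal
piece 2:m rests on {1:m}
piece 3:m rests on {2:m}
piece 4:j rests on {0:i, 3:m}
piece 5:j rests on {4:j}
minimal pieces: {0:i, 1:m}
ways to finish when only these pieces remain (= sum over removing one remaining piece with nothing left below it):
  1 left: {5}→1
  2 left: {4,5}→1
  3 left: {0,4,5}→1  {3,4,5}→1
  4 left: {0,3,4,5}→2  {2,3,4,5}→1
  placing 0:i first → 1 extensions
  placing 1:m first → 3 extensions
total linear extensions = 4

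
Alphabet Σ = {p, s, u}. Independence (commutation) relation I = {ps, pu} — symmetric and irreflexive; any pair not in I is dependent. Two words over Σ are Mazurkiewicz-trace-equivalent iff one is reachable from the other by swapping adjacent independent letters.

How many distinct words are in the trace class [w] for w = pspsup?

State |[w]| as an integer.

piece 0:p — minimal
piece 1:s — minimal
piece 2:p rests on {0:p}
piece 3:s rests on {1:s}
piece 4:u rests on {3:s}
piece 5:p rests on {2:p}
minimal pieces: {0:p, 1:s}
ways to finish when only these pieces remain (= sum over removing one remaining piece with nothing left below it):
  1 left: {4}→1  {5}→1
  2 left: {2,5}→1  {3,4}→1  {4,5}→2
  3 left: {0,2,5}→1  {1,3,4}→1  {2,4,5}→3  {3,4,5}→3
  4 left: {0,2,4,5}→4  {1,3,4,5}→4  {2,3,4,5}→6
  placing 0:p first → 10 extensions
  placing 1:s first → 10 extensions
total linear extensions = 20

20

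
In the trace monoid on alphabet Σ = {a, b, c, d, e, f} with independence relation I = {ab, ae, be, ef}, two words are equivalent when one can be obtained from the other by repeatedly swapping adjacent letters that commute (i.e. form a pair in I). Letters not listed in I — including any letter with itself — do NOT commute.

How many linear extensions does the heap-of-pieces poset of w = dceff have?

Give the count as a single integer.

drop 0:d onto floor
drop 1:c onto {0:d}
drop 2:e onto {1:c}
drop 3:f onto {1:c}
drop 4:f onto {3:f}
ground layer = {0:d}
drop-orders for the pieces not yet dropped (sum over which currently-grounded one goes next):
  1 to go: {2} 1  {4} 1
  2 to go: {2,4} 2  {3,4} 1
  3 to go: {2,3,4} 3
  if 0:d drops first: 3 orders

3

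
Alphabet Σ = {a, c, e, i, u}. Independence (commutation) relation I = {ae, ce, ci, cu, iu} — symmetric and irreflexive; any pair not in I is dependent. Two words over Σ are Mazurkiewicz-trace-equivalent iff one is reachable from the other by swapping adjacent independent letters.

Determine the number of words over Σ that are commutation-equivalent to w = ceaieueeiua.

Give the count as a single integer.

6

0(c) covers ∅
1(e) covers ∅
2(a) covers 0:c
3(i) covers 1:e, 2:a
4(e) covers 3:i
5(u) covers 4:e
6(e) covers 5:u
7(e) covers 6:e
8(i) covers 7:e
9(u) covers 7:e
10(a) covers 8:i, 9:u
floor of heap: 0:c, 1:e
completions by unplaced set U, small U first (add the entries for U minus each lowest piece of U):
  |U|=1: {10}:1
  |U|=2: {8,10}:1  {9,10}:1
  |U|=3: {8,9,10}:2
  |U|=4: {7,8,9,10}:2
  |U|=5: {6,7,8,9,10}:2
  |U|=6: {5,6,7,8,9,10}:2
  |U|=7: {4,5,6,7,8,9,10}:2
  |U|=8: {3,4,5,6,7,8,9,10}:2
  |U|=9: {1,3,4,5,6,7,8,9,10}:2  {2,3,4,5,6,7,8,9,10}:2
  start at 0(c): 4
  start at 1(e): 2
sum over floor = 6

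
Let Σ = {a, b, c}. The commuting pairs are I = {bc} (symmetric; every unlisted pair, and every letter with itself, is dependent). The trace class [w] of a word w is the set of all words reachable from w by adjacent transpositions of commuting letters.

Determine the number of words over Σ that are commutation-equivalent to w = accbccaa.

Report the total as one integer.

5

piece 0:a — minimal
piece 1:c rests on {0:a}
piece 2:c rests on {1:c}
piece 3:b rests on {0:a}
piece 4:c rests on {2:c}
piece 5:c rests on {4:c}
piece 6:a rests on {3:b, 5:c}
piece 7:a rests on {6:a}
minimal pieces: {0:a}
ways to finish when only these pieces remain (= sum over removing one remaining piece with nothing left below it):
  1 left: {7}→1
  2 left: {6,7}→1
  3 left: {3,6,7}→1  {5,6,7}→1
  4 left: {3,5,6,7}→2  {4,5,6,7}→1
  5 left: {2,4,5,6,7}→1  {3,4,5,6,7}→3
  6 left: {1,2,4,5,6,7}→1  {2,3,4,5,6,7}→4
  placing 0:a first → 5 extensions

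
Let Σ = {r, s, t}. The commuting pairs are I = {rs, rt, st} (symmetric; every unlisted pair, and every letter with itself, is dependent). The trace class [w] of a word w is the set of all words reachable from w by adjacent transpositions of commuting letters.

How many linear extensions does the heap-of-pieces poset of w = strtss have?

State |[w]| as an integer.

60

drop 0:s onto floor
drop 1:t onto floor
drop 2:r onto floor
drop 3:t onto {1:t}
drop 4:s onto {0:s}
drop 5:s onto {4:s}
ground layer = {0:s, 1:t, 2:r}
drop-orders for the pieces not yet dropped (sum over which currently-grounded one goes next):
  1 to go: {2} 1  {3} 1  {5} 1
  2 to go: {1,3} 1  {2,3} 2  {2,5} 2  {3,5} 2  {4,5} 1
  3 to go: {0,4,5} 1  {1,2,3} 3  {1,3,5} 3  {2,3,5} 6  {2,4,5} 3  {3,4,5} 3
  4 to go: {0,2,4,5} 4  {0,3,4,5} 4  {1,2,3,5} 12  {1,3,4,5} 6  {2,3,4,5} 12
  if 0:s drops first: 30 orders
  if 1:t drops first: 20 orders
  if 2:r drops first: 10 orders
heap linearizations: 60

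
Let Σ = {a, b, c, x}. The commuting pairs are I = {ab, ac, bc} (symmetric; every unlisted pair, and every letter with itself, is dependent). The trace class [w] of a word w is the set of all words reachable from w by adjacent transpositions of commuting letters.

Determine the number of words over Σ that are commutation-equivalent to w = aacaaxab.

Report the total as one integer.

0(a) covers ∅
1(a) covers 0:a
2(c) covers ∅
3(a) covers 1:a
4(a) covers 3:a
5(x) covers 2:c, 4:a
6(a) covers 5:x
7(b) covers 5:x
floor of heap: 0:a, 2:c
completions by unplaced set U, small U first (add the entries for U minus each lowest piece of U):
  |U|=1: {6}:1  {7}:1
  |U|=2: {6,7}:2
  |U|=3: {5,6,7}:2
  |U|=4: {2,5,6,7}:2  {4,5,6,7}:2
  |U|=5: {2,4,5,6,7}:4  {3,4,5,6,7}:2
  |U|=6: {1,3,4,5,6,7}:2  {2,3,4,5,6,7}:6
  start at 0(a): 8
  start at 2(c): 2
sum over floor = 10

10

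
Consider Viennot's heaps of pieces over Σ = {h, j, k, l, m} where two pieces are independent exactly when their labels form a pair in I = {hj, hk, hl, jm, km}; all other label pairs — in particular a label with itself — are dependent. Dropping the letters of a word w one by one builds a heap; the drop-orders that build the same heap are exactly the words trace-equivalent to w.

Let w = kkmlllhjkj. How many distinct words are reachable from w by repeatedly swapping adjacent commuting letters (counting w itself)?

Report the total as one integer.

24

0(k) covers ∅
1(k) covers 0:k
2(m) covers ∅
3(l) covers 1:k, 2:m
4(l) covers 3:l
5(l) covers 4:l
6(h) covers 2:m
7(j) covers 5:l
8(k) covers 7:j
9(j) covers 8:k
floor of heap: 0:k, 2:m
completions by unplaced set U, small U first (add the entries for U minus each lowest piece of U):
  |U|=1: {6}:1  {9}:1
  |U|=2: {6,9}:2  {8,9}:1
  |U|=3: {6,8,9}:3  {7,8,9}:1
  |U|=4: {5,7,8,9}:1  {6,7,8,9}:4
  |U|=5: {4,5,7,8,9}:1  {5,6,7,8,9}:5
  |U|=6: {3,4,5,7,8,9}:1  {4,5,6,7,8,9}:6
  |U|=7: {1,3,4,5,7,8,9}:1  {3,4,5,6,7,8,9}:7
  |U|=8: {0,1,3,4,5,7,8,9}:1  {1,3,4,5,6,7,8,9}:8  {2,3,4,5,6,7,8,9}:7
  start at 0(k): 15
  start at 2(m): 9
sum over floor = 24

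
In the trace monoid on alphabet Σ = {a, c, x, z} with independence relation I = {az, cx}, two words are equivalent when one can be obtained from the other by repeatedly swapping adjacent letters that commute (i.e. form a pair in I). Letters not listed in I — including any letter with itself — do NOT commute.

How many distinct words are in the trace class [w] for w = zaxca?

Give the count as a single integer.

4

drop 0:z onto floor
drop 1:a onto floor
drop 2:x onto {0:z, 1:a}
drop 3:c onto {0:z, 1:a}
drop 4:a onto {2:x, 3:c}
ground layer = {0:z, 1:a}
drop-orders for the pieces not yet dropped (sum over which currently-grounded one goes next):
  1 to go: {4} 1
  2 to go: {2,4} 1  {3,4} 1
  3 to go: {2,3,4} 2
  if 0:z drops first: 2 orders
  if 1:a drops first: 2 orders
heap linearizations: 4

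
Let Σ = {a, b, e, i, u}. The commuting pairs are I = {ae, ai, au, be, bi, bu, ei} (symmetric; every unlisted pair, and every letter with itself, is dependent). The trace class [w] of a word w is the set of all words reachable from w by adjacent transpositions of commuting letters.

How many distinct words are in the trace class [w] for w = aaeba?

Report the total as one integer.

#0=a has no predecessor
#1=a depends on [0:a]
#2=e has no predecessor
#3=b depends on [1:a]
#4=a depends on [3:b]
sources: [0:a, 2:e]
N(rest) = Σ N(rest − s) over sources s of rest; N(one piece) = 1:
  size 1 → [2]=1  [4]=1
  size 2 → [2,4]=2  [3,4]=1
  size 3 → [1,3,4]=1  [2,3,4]=3
  first=0(a) contributes 4
  first=2(e) contributes 1
|[w]| = 5

5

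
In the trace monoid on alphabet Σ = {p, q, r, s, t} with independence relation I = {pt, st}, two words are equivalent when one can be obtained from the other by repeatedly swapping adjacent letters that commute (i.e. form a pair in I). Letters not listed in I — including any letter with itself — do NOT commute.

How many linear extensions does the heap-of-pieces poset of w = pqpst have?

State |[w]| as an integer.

3

drop 0:p onto floor
drop 1:q onto {0:p}
drop 2:p onto {1:q}
drop 3:s onto {2:p}
drop 4:t onto {1:q}
ground layer = {0:p}
drop-orders for the pieces not yet dropped (sum over which currently-grounded one goes next):
  1 to go: {3} 1  {4} 1
  2 to go: {2,3} 1  {3,4} 2
  3 to go: {2,3,4} 3
  if 0:p drops first: 3 orders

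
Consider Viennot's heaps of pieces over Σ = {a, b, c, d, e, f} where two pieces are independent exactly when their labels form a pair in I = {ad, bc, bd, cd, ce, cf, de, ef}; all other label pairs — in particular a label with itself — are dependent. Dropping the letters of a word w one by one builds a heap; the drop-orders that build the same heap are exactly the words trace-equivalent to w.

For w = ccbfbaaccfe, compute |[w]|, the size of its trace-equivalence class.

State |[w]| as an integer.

#0=c has no predecessor
#1=c depends on [0:c]
#2=b has no predecessor
#3=f depends on [2:b]
#4=b depends on [3:f]
#5=a depends on [1:c, 4:b]
#6=a depends on [5:a]
#7=c depends on [6:a]
#8=c depends on [7:c]
#9=f depends on [6:a]
#10=e depends on [6:a]
sources: [0:c, 2:b]
N(rest) = Σ N(rest − s) over sources s of rest; N(one piece) = 1:
  size 1 → [8]=1  [9]=1  [10]=1
  size 2 → [7,8]=1  [8,9]=2  [8,10]=2  [9,10]=2
  size 3 → [7,8,9]=3  [7,8,10]=3  [8,9,10]=6
  size 4 → [7,8,9,10]=12
  size 5 → [6,7,8,9,10]=12
  size 6 → [5,6,7,8,9,10]=12
  size 7 → [1,5,6,7,8,9,10]=12  [4,5,6,7,8,9,10]=12
  size 8 → [0,1,5,6,7,8,9,10]=12  [1,4,5,6,7,8,9,10]=24  [3,4,5,6,7,8,9,10]=12
  size 9 → [0,1,4,5,6,7,8,9,10]=36  [1,3,4,5,6,7,8,9,10]=36  [2,3,4,5,6,7,8,9,10]=12
  first=0(c) contributes 48
  first=2(b) contributes 72
|[w]| = 120

120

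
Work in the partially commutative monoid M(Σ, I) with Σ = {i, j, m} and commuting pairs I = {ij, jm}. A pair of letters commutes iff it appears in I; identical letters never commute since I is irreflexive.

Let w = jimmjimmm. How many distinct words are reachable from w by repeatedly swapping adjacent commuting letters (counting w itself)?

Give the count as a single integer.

36

drop 0:j onto floor
drop 1:i onto floor
drop 2:m onto {1:i}
drop 3:m onto {2:m}
drop 4:j onto {0:j}
drop 5:i onto {3:m}
drop 6:m onto {5:i}
drop 7:m onto {6:m}
drop 8:m onto {7:m}
ground layer = {0:j, 1:i}
drop-orders for the pieces not yet dropped (sum over which currently-grounded one goes next):
  1 to go: {4} 1  {8} 1
  2 to go: {0,4} 1  {4,8} 2  {7,8} 1
  3 to go: {0,4,8} 3  {4,7,8} 3  {6,7,8} 1
  4 to go: {0,4,7,8} 6  {4,6,7,8} 4  {5,6,7,8} 1
  5 to go: {0,4,6,7,8} 10  {3,5,6,7,8} 1  {4,5,6,7,8} 5
  6 to go: {0,4,5,6,7,8} 15  {2,3,5,6,7,8} 1  {3,4,5,6,7,8} 6
  7 to go: {0,3,4,5,6,7,8} 21  {1,2,3,5,6,7,8} 1  {2,3,4,5,6,7,8} 7
  if 0:j drops first: 8 orders
  if 1:i drops first: 28 orders
heap linearizations: 36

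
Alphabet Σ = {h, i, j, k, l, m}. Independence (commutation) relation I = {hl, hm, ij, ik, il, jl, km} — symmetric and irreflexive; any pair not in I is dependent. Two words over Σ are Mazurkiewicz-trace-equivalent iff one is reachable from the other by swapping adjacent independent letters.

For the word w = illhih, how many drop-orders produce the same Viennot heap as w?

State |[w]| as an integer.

15

piece 0:i — minimal
piece 1:l — minimal
piece 2:l rests on {1:l}
piece 3:h rests on {0:i}
piece 4:i rests on {3:h}
piece 5:h rests on {4:i}
minimal pieces: {0:i, 1:l}
ways to finish when only these pieces remain (= sum over removing one remaining piece with nothing left below it):
  1 left: {2}→1  {5}→1
  2 left: {1,2}→1  {2,5}→2  {4,5}→1
  3 left: {1,2,5}→3  {2,4,5}→3  {3,4,5}→1
  4 left: {0,3,4,5}→1  {1,2,4,5}→6  {2,3,4,5}→4
  placing 0:i first → 10 extensions
  placing 1:l first → 5 extensions
total linear extensions = 15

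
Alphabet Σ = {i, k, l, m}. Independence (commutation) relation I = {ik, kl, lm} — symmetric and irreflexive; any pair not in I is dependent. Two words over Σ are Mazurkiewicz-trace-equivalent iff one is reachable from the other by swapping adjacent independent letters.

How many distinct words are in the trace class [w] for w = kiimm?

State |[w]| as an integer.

drop 0:k onto floor
drop 1:i onto floor
drop 2:i onto {1:i}
drop 3:m onto {0:k, 2:i}
drop 4:m onto {3:m}
ground layer = {0:k, 1:i}
drop-orders for the pieces not yet dropped (sum over which currently-grounded one goes next):
  1 to go: {4} 1
  2 to go: {3,4} 1
  3 to go: {0,3,4} 1  {2,3,4} 1
  if 0:k drops first: 1 orders
  if 1:i drops first: 2 orders
heap linearizations: 3

3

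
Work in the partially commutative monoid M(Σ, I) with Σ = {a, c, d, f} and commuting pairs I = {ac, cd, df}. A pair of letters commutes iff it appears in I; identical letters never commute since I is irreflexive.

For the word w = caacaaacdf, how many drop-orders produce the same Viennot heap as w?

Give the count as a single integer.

140

0(c) covers ∅
1(a) covers ∅
2(a) covers 1:a
3(c) covers 0:c
4(a) covers 2:a
5(a) covers 4:a
6(a) covers 5:a
7(c) covers 3:c
8(d) covers 6:a
9(f) covers 6:a, 7:c
floor of heap: 0:c, 1:a
completions by unplaced set U, small U first (add the entries for U minus each lowest piece of U):
  |U|=1: {8}:1  {9}:1
  |U|=2: {7,9}:1  {8,9}:2
  |U|=3: {3,7,9}:1  {6,8,9}:2  {7,8,9}:3
  |U|=4: {0,3,7,9}:1  {3,7,8,9}:4  {5,6,8,9}:2  {6,7,8,9}:5
  |U|=5: {0,3,7,8,9}:5  {3,6,7,8,9}:9  {4,5,6,8,9}:2  {5,6,7,8,9}:7
  |U|=6: {0,3,6,7,8,9}:14  {2,4,5,6,8,9}:2  {3,5,6,7,8,9}:16  {4,5,6,7,8,9}:9
  |U|=7: {0,3,5,6,7,8,9}:30  {1,2,4,5,6,8,9}:2  {2,4,5,6,7,8,9}:11  {3,4,5,6,7,8,9}:25
  |U|=8: {0,3,4,5,6,7,8,9}:55  {1,2,4,5,6,7,8,9}:13  {2,3,4,5,6,7,8,9}:36
  start at 0(c): 49
  start at 1(a): 91
sum over floor = 140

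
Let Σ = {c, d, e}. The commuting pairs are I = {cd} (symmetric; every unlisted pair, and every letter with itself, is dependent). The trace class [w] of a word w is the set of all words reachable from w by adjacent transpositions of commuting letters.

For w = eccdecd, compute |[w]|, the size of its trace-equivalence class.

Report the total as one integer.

#0=e has no predecessor
#1=c depends on [0:e]
#2=c depends on [1:c]
#3=d depends on [0:e]
#4=e depends on [2:c, 3:d]
#5=c depends on [4:e]
#6=d depends on [4:e]
sources: [0:e]
N(rest) = Σ N(rest − s) over sources s of rest; N(one piece) = 1:
  size 1 → [5]=1  [6]=1
  size 2 → [5,6]=2
  size 3 → [4,5,6]=2
  size 4 → [2,4,5,6]=2  [3,4,5,6]=2
  size 5 → [1,2,4,5,6]=2  [2,3,4,5,6]=4
  first=0(e) contributes 6

6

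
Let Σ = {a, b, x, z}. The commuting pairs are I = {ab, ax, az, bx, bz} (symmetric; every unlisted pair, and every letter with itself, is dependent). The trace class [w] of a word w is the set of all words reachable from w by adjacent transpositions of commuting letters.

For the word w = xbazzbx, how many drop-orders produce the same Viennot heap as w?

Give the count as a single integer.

105

drop 0:x onto floor
drop 1:b onto floor
drop 2:a onto floor
drop 3:z onto {0:x}
drop 4:z onto {3:z}
drop 5:b onto {1:b}
drop 6:x onto {4:z}
ground layer = {0:x, 1:b, 2:a}
drop-orders for the pieces not yet dropped (sum over which currently-grounded one goes next):
  1 to go: {2} 1  {5} 1  {6} 1
  2 to go: {1,5} 1  {2,5} 2  {2,6} 2  {4,6} 1  {5,6} 2
  3 to go: {1,2,5} 3  {1,5,6} 3  {2,4,6} 3  {2,5,6} 6  {3,4,6} 1  {4,5,6} 3
  4 to go: {0,3,4,6} 1  {1,2,5,6} 12  {1,4,5,6} 6  {2,3,4,6} 4  {2,4,5,6} 12  {3,4,5,6} 4
  5 to go: {0,2,3,4,6} 5  {0,3,4,5,6} 5  {1,2,4,5,6} 30  {1,3,4,5,6} 10  {2,3,4,5,6} 20
  if 0:x drops first: 60 orders
  if 1:b drops first: 30 orders
  if 2:a drops first: 15 orders
heap linearizations: 105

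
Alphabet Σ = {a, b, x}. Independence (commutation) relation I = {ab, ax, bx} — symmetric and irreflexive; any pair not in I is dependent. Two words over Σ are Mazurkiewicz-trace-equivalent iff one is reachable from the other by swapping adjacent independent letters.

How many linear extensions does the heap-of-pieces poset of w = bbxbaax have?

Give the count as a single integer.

piece 0:b — minimal
piece 1:b rests on {0:b}
piece 2:x — minimal
piece 3:b rests on {1:b}
piece 4:a — minimal
piece 5:a rests on {4:a}
piece 6:x rests on {2:x}
minimal pieces: {0:b, 2:x, 4:a}
ways to finish when only these pieces remain (= sum over removing one remaining piece with nothing left below it):
  1 left: {3}→1  {5}→1  {6}→1
  2 left: {1,3}→1  {2,6}→1  {3,5}→2  {3,6}→2  {4,5}→1  {5,6}→2
  3 left: {0,1,3}→1  {1,3,5}→3  {1,3,6}→3  {2,3,6}→3  {2,5,6}→3  {3,4,5}→3  {3,5,6}→6  {4,5,6}→3
  4 left: {0,1,3,5}→4  {0,1,3,6}→4  {1,2,3,6}→6  {1,3,4,5}→6  {1,3,5,6}→12  {2,3,5,6}→12  {2,4,5,6}→6  {3,4,5,6}→12
  5 left: {0,1,2,3,6}→10  {0,1,3,4,5}→10  {0,1,3,5,6}→20  {1,2,3,5,6}→30  {1,3,4,5,6}→30  {2,3,4,5,6}→30
  placing 0:b first → 90 extensions
  placing 2:x first → 60 extensions
  placing 4:a first → 60 extensions
total linear extensions = 210

210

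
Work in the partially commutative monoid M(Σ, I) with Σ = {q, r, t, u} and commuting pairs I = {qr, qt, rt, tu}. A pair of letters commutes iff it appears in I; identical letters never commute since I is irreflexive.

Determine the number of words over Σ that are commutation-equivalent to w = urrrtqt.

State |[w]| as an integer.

piece 0:u — minimal
piece 1:r rests on {0:u}
piece 2:r rests on {1:r}
piece 3:r rests on {2:r}
piece 4:t — minimal
piece 5:q rests on {0:u}
piece 6:t rests on {4:t}
minimal pieces: {0:u, 4:t}
ways to finish when only these pieces remain (= sum over removing one remaining piece with nothing left below it):
  1 left: {3}→1  {5}→1  {6}→1
  2 left: {2,3}→1  {3,5}→2  {3,6}→2  {4,6}→1  {5,6}→2
  3 left: {1,2,3}→1  {2,3,5}→3  {2,3,6}→3  {3,4,6}→3  {3,5,6}→6  {4,5,6}→3
  4 left: {1,2,3,5}→4  {1,2,3,6}→4  {2,3,4,6}→6  {2,3,5,6}→12  {3,4,5,6}→12
  5 left: {0,1,2,3,5}→4  {1,2,3,4,6}→10  {1,2,3,5,6}→20  {2,3,4,5,6}→30
  placing 0:u first → 60 extensions
  placing 4:t first → 24 extensions
total linear extensions = 84

84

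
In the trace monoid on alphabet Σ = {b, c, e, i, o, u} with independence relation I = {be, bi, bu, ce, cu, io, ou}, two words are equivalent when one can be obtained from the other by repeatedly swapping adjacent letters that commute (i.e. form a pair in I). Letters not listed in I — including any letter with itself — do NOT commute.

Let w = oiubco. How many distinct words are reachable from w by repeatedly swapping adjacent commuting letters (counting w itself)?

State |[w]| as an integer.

12

drop 0:o onto floor
drop 1:i onto floor
drop 2:u onto {1:i}
drop 3:b onto {0:o}
drop 4:c onto {1:i, 3:b}
drop 5:o onto {4:c}
ground layer = {0:o, 1:i}
drop-orders for the pieces not yet dropped (sum over which currently-grounded one goes next):
  1 to go: {2} 1  {5} 1
  2 to go: {2,5} 2  {4,5} 1
  3 to go: {2,4,5} 3  {3,4,5} 1
  4 to go: {0,3,4,5} 1  {1,2,4,5} 3  {2,3,4,5} 4
  if 0:o drops first: 7 orders
  if 1:i drops first: 5 orders
heap linearizations: 12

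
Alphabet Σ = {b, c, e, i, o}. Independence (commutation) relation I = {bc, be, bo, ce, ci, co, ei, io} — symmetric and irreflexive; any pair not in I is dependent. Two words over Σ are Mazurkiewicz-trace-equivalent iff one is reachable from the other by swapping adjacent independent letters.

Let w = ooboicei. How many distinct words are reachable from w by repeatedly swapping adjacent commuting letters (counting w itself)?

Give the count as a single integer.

#0=o has no predecessor
#1=o depends on [0:o]
#2=b has no predecessor
#3=o depends on [1:o]
#4=i depends on [2:b]
#5=c has no predecessor
#6=e depends on [3:o]
#7=i depends on [4:i]
sources: [0:o, 2:b, 5:c]
N(rest) = Σ N(rest − s) over sources s of rest; N(one piece) = 1:
  size 1 → [5]=1  [6]=1  [7]=1
  size 2 → [3,6]=1  [4,7]=1  [5,6]=2  [5,7]=2  [6,7]=2
  size 3 → [1,3,6]=1  [2,4,7]=1  [3,5,6]=3  [3,6,7]=3  [4,5,7]=3  [4,6,7]=3  [5,6,7]=6
  size 4 → [0,1,3,6]=1  [1,3,5,6]=4  [1,3,6,7]=4  [2,4,5,7]=4  [2,4,6,7]=4  [3,4,6,7]=6  [3,5,6,7]=12  [4,5,6,7]=12
  size 5 → [0,1,3,5,6]=5  [0,1,3,6,7]=5  [1,3,4,6,7]=10  [1,3,5,6,7]=20  [2,3,4,6,7]=10  [2,4,5,6,7]=20  [3,4,5,6,7]=30
  size 6 → [0,1,3,4,6,7]=15  [0,1,3,5,6,7]=30  [1,2,3,4,6,7]=20  [1,3,4,5,6,7]=60  [2,3,4,5,6,7]=60
  first=0(o) contributes 140
  first=2(b) contributes 105
  first=5(c) contributes 35
|[w]| = 280

280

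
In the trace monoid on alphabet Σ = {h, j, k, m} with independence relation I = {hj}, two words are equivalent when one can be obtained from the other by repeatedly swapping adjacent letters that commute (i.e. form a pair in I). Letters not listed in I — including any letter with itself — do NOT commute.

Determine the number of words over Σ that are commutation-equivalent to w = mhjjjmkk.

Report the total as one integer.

0(m) covers ∅
1(h) covers 0:m
2(j) covers 0:m
3(j) covers 2:j
4(j) covers 3:j
5(m) covers 1:h, 4:j
6(k) covers 5:m
7(k) covers 6:k
floor of heap: 0:m
completions by unplaced set U, small U first (add the entries for U minus each lowest piece of U):
  |U|=1: {7}:1
  |U|=2: {6,7}:1
  |U|=3: {5,6,7}:1
  |U|=4: {1,5,6,7}:1  {4,5,6,7}:1
  |U|=5: {1,4,5,6,7}:2  {3,4,5,6,7}:1
  |U|=6: {1,3,4,5,6,7}:3  {2,3,4,5,6,7}:1
  start at 0(m): 4

4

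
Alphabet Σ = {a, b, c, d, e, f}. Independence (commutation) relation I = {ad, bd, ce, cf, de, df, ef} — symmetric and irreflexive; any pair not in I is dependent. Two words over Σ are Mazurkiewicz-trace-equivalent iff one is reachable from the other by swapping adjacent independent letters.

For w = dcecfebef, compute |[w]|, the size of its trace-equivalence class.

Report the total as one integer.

drop 0:d onto floor
drop 1:c onto {0:d}
drop 2:e onto floor
drop 3:c onto {1:c}
drop 4:f onto floor
drop 5:e onto {2:e}
drop 6:b onto {3:c, 4:f, 5:e}
drop 7:e onto {6:b}
drop 8:f onto {6:b}
ground layer = {0:d, 2:e, 4:f}
drop-orders for the pieces not yet dropped (sum over which currently-grounded one goes next):
  1 to go: {7} 1  {8} 1
  2 to go: {7,8} 2
  3 to go: {6,7,8} 2
  4 to go: {3,6,7,8} 2  {4,6,7,8} 2  {5,6,7,8} 2
  5 to go: {1,3,6,7,8} 2  {2,5,6,7,8} 2  {3,4,6,7,8} 4  {3,5,6,7,8} 4  {4,5,6,7,8} 4
  6 to go: {0,1,3,6,7,8} 2  {1,3,4,6,7,8} 6  {1,3,5,6,7,8} 6  {2,3,5,6,7,8} 6  {2,4,5,6,7,8} 6  {3,4,5,6,7,8} 12
  7 to go: {0,1,3,4,6,7,8} 8  {0,1,3,5,6,7,8} 8  {1,2,3,5,6,7,8} 12  {1,3,4,5,6,7,8} 24  {2,3,4,5,6,7,8} 24
  if 0:d drops first: 60 orders
  if 2:e drops first: 40 orders
  if 4:f drops first: 20 orders
heap linearizations: 120

120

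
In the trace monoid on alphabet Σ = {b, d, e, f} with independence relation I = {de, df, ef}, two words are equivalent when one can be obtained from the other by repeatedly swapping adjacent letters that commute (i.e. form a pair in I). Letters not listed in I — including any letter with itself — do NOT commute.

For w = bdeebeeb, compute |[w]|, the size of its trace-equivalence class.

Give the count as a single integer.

0(b) covers ∅
1(d) covers 0:b
2(e) covers 0:b
3(e) covers 2:e
4(b) covers 1:d, 3:e
5(e) covers 4:b
6(e) covers 5:e
7(b) covers 6:e
floor of heap: 0:b
completions by unplaced set U, small U first (add the entries for U minus each lowest piece of U):
  |U|=1: {7}:1
  |U|=2: {6,7}:1
  |U|=3: {5,6,7}:1
  |U|=4: {4,5,6,7}:1
  |U|=5: {1,4,5,6,7}:1  {3,4,5,6,7}:1
  |U|=6: {1,3,4,5,6,7}:2  {2,3,4,5,6,7}:1
  start at 0(b): 3

3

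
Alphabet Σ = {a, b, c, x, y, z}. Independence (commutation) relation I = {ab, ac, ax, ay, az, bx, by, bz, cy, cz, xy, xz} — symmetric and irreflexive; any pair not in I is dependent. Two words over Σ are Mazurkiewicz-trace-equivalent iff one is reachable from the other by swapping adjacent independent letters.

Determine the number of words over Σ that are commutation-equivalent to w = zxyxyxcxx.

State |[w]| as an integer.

#0=z has no predecessor
#1=x has no predecessor
#2=y depends on [0:z]
#3=x depends on [1:x]
#4=y depends on [2:y]
#5=x depends on [3:x]
#6=c depends on [5:x]
#7=x depends on [6:c]
#8=x depends on [7:x]
sources: [0:z, 1:x]
N(rest) = Σ N(rest − s) over sources s of rest; N(one piece) = 1:
  size 1 → [4]=1  [8]=1
  size 2 → [2,4]=1  [4,8]=2  [7,8]=1
  size 3 → [0,2,4]=1  [2,4,8]=3  [4,7,8]=3  [6,7,8]=1
  size 4 → [0,2,4,8]=4  [2,4,7,8]=6  [4,6,7,8]=4  [5,6,7,8]=1
  size 5 → [0,2,4,7,8]=10  [2,4,6,7,8]=10  [3,5,6,7,8]=1  [4,5,6,7,8]=5
  size 6 → [0,2,4,6,7,8]=20  [1,3,5,6,7,8]=1  [2,4,5,6,7,8]=15  [3,4,5,6,7,8]=6
  size 7 → [0,2,4,5,6,7,8]=35  [1,3,4,5,6,7,8]=7  [2,3,4,5,6,7,8]=21
  first=0(z) contributes 28
  first=1(x) contributes 56
|[w]| = 84

84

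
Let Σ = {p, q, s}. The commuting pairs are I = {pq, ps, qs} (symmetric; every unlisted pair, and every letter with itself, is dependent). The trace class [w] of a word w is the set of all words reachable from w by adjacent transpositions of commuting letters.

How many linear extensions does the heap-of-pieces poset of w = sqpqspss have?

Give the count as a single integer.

#0=s has no predecessor
#1=q has no predecessor
#2=p has no predecessor
#3=q depends on [1:q]
#4=s depends on [0:s]
#5=p depends on [2:p]
#6=s depends on [4:s]
#7=s depends on [6:s]
sources: [0:s, 1:q, 2:p]
N(rest) = Σ N(rest − s) over sources s of rest; N(one piece) = 1:
  size 1 → [3]=1  [5]=1  [7]=1
  size 2 → [1,3]=1  [2,5]=1  [3,5]=2  [3,7]=2  [5,7]=2  [6,7]=1
  size 3 → [1,3,5]=3  [1,3,7]=3  [2,3,5]=3  [2,5,7]=3  [3,5,7]=6  [3,6,7]=3  [4,6,7]=1  [5,6,7]=3
  size 4 → [0,4,6,7]=1  [1,2,3,5]=6  [1,3,5,7]=12  [1,3,6,7]=6  [2,3,5,7]=12  [2,5,6,7]=6  [3,4,6,7]=4  [3,5,6,7]=12  [4,5,6,7]=4
  size 5 → [0,3,4,6,7]=5  [0,4,5,6,7]=5  [1,2,3,5,7]=30  [1,3,4,6,7]=10  [1,3,5,6,7]=30  [2,3,5,6,7]=30  [2,4,5,6,7]=10  [3,4,5,6,7]=20
  size 6 → [0,1,3,4,6,7]=15  [0,2,4,5,6,7]=15  [0,3,4,5,6,7]=30  [1,2,3,5,6,7]=90  [1,3,4,5,6,7]=60  [2,3,4,5,6,7]=60
  first=0(s) contributes 210
  first=1(q) contributes 105
  first=2(p) contributes 105
|[w]| = 420

420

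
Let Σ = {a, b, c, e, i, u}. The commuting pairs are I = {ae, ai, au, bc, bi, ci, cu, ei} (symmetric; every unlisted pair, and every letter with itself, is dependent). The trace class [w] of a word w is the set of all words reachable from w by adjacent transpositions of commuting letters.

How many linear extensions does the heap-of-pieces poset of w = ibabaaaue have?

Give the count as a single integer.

50

0(i) covers ∅
1(b) covers ∅
2(a) covers 1:b
3(b) covers 2:a
4(a) covers 3:b
5(a) covers 4:a
6(a) covers 5:a
7(u) covers 0:i, 3:b
8(e) covers 7:u
floor of heap: 0:i, 1:b
completions by unplaced set U, small U first (add the entries for U minus each lowest piece of U):
  |U|=1: {6}:1  {8}:1
  |U|=2: {5,6}:1  {6,8}:2  {7,8}:1
  |U|=3: {0,7,8}:1  {4,5,6}:1  {5,6,8}:3  {6,7,8}:3
  |U|=4: {0,6,7,8}:4  {4,5,6,8}:4  {5,6,7,8}:6
  |U|=5: {0,5,6,7,8}:10  {4,5,6,7,8}:10
  |U|=6: {0,4,5,6,7,8}:20  {3,4,5,6,7,8}:10
  |U|=7: {0,3,4,5,6,7,8}:30  {2,3,4,5,6,7,8}:10
  start at 0(i): 10
  start at 1(b): 40
sum over floor = 50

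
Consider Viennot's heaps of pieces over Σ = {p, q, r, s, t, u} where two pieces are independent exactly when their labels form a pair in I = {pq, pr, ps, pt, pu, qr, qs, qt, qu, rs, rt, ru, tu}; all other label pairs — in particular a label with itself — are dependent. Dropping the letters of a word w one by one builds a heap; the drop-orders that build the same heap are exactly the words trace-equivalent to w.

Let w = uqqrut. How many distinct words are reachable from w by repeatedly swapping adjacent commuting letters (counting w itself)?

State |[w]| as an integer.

piece 0:u — minimal
piece 1:q — minimal
piece 2:q rests on {1:q}
piece 3:r — minimal
piece 4:u rests on {0:u}
piece 5:t — minimal
minimal pieces: {0:u, 1:q, 3:r, 5:t}
ways to finish when only these pieces remain (= sum over removing one remaining piece with nothing left below it):
  1 left: {2}→1  {3}→1  {4}→1  {5}→1
  2 left: {0,4}→1  {1,2}→1  {2,3}→2  {2,4}→2  {2,5}→2  {3,4}→2  {3,5}→2  {4,5}→2
  3 left: {0,2,4}→3  {0,3,4}→3  {0,4,5}→3  {1,2,3}→3  {1,2,4}→3  {1,2,5}→3  {2,3,4}→6  {2,3,5}→6  {2,4,5}→6  {3,4,5}→6
  4 left: {0,1,2,4}→6  {0,2,3,4}→12  {0,2,4,5}→12  {0,3,4,5}→12  {1,2,3,4}→12  {1,2,3,5}→12  {1,2,4,5}→12  {2,3,4,5}→24
  placing 0:u first → 60 extensions
  placing 1:q first → 60 extensions
  placing 3:r first → 30 extensions
  placing 5:t first → 30 extensions
total linear extensions = 180

180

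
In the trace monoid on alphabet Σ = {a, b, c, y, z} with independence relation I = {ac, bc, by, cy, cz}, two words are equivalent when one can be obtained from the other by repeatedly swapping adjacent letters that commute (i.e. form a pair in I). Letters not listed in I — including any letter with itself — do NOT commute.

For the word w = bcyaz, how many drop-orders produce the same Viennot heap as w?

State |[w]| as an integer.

10

0(b) covers ∅
1(c) covers ∅
2(y) covers ∅
3(a) covers 0:b, 2:y
4(z) covers 3:a
floor of heap: 0:b, 1:c, 2:y
completions by unplaced set U, small U first (add the entries for U minus each lowest piece of U):
  |U|=1: {1}:1  {4}:1
  |U|=2: {1,4}:2  {3,4}:1
  |U|=3: {0,3,4}:1  {1,3,4}:3  {2,3,4}:1
  start at 0(b): 4
  start at 1(c): 2
  start at 2(y): 4
sum over floor = 10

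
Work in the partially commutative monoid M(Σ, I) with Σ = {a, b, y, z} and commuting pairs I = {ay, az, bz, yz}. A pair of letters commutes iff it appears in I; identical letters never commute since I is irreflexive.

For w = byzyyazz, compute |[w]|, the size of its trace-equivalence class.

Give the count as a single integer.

224

#0=b has no predecessor
#1=y depends on [0:b]
#2=z has no predecessor
#3=y depends on [1:y]
#4=y depends on [3:y]
#5=a depends on [0:b]
#6=z depends on [2:z]
#7=z depends on [6:z]
sources: [0:b, 2:z]
N(rest) = Σ N(rest − s) over sources s of rest; N(one piece) = 1:
  size 1 → [4]=1  [5]=1  [7]=1
  size 2 → [3,4]=1  [4,5]=2  [4,7]=2  [5,7]=2  [6,7]=1
  size 3 → [1,3,4]=1  [2,6,7]=1  [3,4,5]=3  [3,4,7]=3  [4,5,7]=6  [4,6,7]=3  [5,6,7]=3
  size 4 → [1,3,4,5]=4  [1,3,4,7]=4  [2,4,6,7]=4  [2,5,6,7]=4  [3,4,5,7]=12  [3,4,6,7]=6  [4,5,6,7]=12
  size 5 → [0,1,3,4,5]=4  [1,3,4,5,7]=20  [1,3,4,6,7]=10  [2,3,4,6,7]=10  [2,4,5,6,7]=20  [3,4,5,6,7]=30
  size 6 → [0,1,3,4,5,7]=24  [1,2,3,4,6,7]=20  [1,3,4,5,6,7]=60  [2,3,4,5,6,7]=60
  first=0(b) contributes 140
  first=2(z) contributes 84
|[w]| = 224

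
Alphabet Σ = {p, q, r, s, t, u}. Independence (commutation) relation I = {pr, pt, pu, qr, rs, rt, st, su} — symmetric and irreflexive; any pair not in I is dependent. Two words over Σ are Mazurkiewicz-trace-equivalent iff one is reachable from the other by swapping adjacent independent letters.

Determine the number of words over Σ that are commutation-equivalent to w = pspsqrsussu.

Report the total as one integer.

#0=p has no predecessor
#1=s depends on [0:p]
#2=p depends on [1:s]
#3=s depends on [2:p]
#4=q depends on [3:s]
#5=r has no predecessor
#6=s depends on [4:q]
#7=u depends on [4:q, 5:r]
#8=s depends on [6:s]
#9=s depends on [8:s]
#10=u depends on [7:u]
sources: [0:p, 5:r]
N(rest) = Σ N(rest − s) over sources s of rest; N(one piece) = 1:
  size 1 → [9]=1  [10]=1
  size 2 → [7,10]=1  [8,9]=1  [9,10]=2
  size 3 → [5,7,10]=1  [6,8,9]=1  [7,9,10]=3  [8,9,10]=3
  size 4 → [5,7,9,10]=4  [6,8,9,10]=4  [7,8,9,10]=6
  size 5 → [5,7,8,9,10]=10  [6,7,8,9,10]=10
  size 6 → [4,6,7,8,9,10]=10  [5,6,7,8,9,10]=20
  size 7 → [3,4,6,7,8,9,10]=10  [4,5,6,7,8,9,10]=30
  size 8 → [2,3,4,6,7,8,9,10]=10  [3,4,5,6,7,8,9,10]=40
  size 9 → [1,2,3,4,6,7,8,9,10]=10  [2,3,4,5,6,7,8,9,10]=50
  first=0(p) contributes 60
  first=5(r) contributes 10
|[w]| = 70

70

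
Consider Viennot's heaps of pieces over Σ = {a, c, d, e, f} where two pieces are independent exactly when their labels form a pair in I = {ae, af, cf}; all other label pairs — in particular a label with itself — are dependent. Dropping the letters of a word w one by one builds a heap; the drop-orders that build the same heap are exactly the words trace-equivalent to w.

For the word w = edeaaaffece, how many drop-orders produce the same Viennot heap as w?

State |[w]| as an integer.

#0=e has no predecessor
#1=d depends on [0:e]
#2=e depends on [1:d]
#3=a depends on [1:d]
#4=a depends on [3:a]
#5=a depends on [4:a]
#6=f depends on [2:e]
#7=f depends on [6:f]
#8=e depends on [7:f]
#9=c depends on [5:a, 8:e]
#10=e depends on [9:c]
sources: [0:e]
N(rest) = Σ N(rest − s) over sources s of rest; N(one piece) = 1:
  size 1 → [10]=1
  size 2 → [9,10]=1
  size 3 → [5,9,10]=1  [8,9,10]=1
  size 4 → [4,5,9,10]=1  [5,8,9,10]=2  [7,8,9,10]=1
  size 5 → [3,4,5,9,10]=1  [4,5,8,9,10]=3  [5,7,8,9,10]=3  [6,7,8,9,10]=1
  size 6 → [2,6,7,8,9,10]=1  [3,4,5,8,9,10]=4  [4,5,7,8,9,10]=6  [5,6,7,8,9,10]=4
  size 7 → [2,5,6,7,8,9,10]=5  [3,4,5,7,8,9,10]=10  [4,5,6,7,8,9,10]=10
  size 8 → [2,4,5,6,7,8,9,10]=15  [3,4,5,6,7,8,9,10]=20
  size 9 → [2,3,4,5,6,7,8,9,10]=35
  first=0(e) contributes 35

35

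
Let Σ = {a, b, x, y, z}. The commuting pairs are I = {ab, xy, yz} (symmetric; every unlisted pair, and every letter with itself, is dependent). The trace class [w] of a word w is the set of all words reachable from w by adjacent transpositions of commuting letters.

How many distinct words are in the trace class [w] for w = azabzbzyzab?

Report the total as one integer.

0(a) covers ∅
1(z) covers 0:a
2(a) covers 1:z
3(b) covers 1:z
4(z) covers 2:a, 3:b
5(b) covers 4:z
6(z) covers 5:b
7(y) covers 5:b
8(z) covers 6:z
9(a) covers 7:y, 8:z
10(b) covers 7:y, 8:z
floor of heap: 0:a
completions by unplaced set U, small U first (add the entries for U minus each lowest piece of U):
  |U|=1: {9}:1  {10}:1
  |U|=2: {9,10}:2
  |U|=3: {7,9,10}:2  {8,9,10}:2
  |U|=4: {6,8,9,10}:2  {7,8,9,10}:4
  |U|=5: {6,7,8,9,10}:6
  |U|=6: {5,6,7,8,9,10}:6
  |U|=7: {4,5,6,7,8,9,10}:6
  |U|=8: {2,4,5,6,7,8,9,10}:6  {3,4,5,6,7,8,9,10}:6
  |U|=9: {2,3,4,5,6,7,8,9,10}:12
  start at 0(a): 12

12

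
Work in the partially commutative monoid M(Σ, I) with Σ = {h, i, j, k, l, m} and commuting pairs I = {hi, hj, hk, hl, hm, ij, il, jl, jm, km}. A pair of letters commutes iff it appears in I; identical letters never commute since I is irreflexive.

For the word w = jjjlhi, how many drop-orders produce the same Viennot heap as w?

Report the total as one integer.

drop 0:j onto floor
drop 1:j onto {0:j}
drop 2:j onto {1:j}
drop 3:l onto floor
drop 4:h onto floor
drop 5:i onto floor
ground layer = {0:j, 3:l, 4:h, 5:i}
drop-orders for the pieces not yet dropped (sum over which currently-grounded one goes next):
  1 to go: {2} 1  {3} 1  {4} 1  {5} 1
  2 to go: {1,2} 1  {2,3} 2  {2,4} 2  {2,5} 2  {3,4} 2  {3,5} 2  {4,5} 2
  3 to go: {0,1,2} 1  {1,2,3} 3  {1,2,4} 3  {1,2,5} 3  {2,3,4} 6  {2,3,5} 6  {2,4,5} 6  {3,4,5} 6
  4 to go: {0,1,2,3} 4  {0,1,2,4} 4  {0,1,2,5} 4  {1,2,3,4} 12  {1,2,3,5} 12  {1,2,4,5} 12  {2,3,4,5} 24
  if 0:j drops first: 60 orders
  if 3:l drops first: 20 orders
  if 4:h drops first: 20 orders
  if 5:i drops first: 20 orders
heap linearizations: 120

120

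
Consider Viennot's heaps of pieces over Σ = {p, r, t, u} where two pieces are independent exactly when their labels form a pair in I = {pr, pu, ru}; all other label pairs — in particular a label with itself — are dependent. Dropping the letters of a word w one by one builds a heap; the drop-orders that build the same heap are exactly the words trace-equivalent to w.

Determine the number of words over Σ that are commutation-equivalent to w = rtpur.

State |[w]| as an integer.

6

#0=r has no predecessor
#1=t depends on [0:r]
#2=p depends on [1:t]
#3=u depends on [1:t]
#4=r depends on [1:t]
sources: [0:r]
N(rest) = Σ N(rest − s) over sources s of rest; N(one piece) = 1:
  size 1 → [2]=1  [3]=1  [4]=1
  size 2 → [2,3]=2  [2,4]=2  [3,4]=2
  size 3 → [2,3,4]=6
  first=0(r) contributes 6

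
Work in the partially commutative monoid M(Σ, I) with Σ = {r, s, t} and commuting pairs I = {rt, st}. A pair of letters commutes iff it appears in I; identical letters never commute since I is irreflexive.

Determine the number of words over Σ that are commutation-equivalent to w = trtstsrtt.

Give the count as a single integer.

#0=t has no predecessor
#1=r has no predecessor
#2=t depends on [0:t]
#3=s depends on [1:r]
#4=t depends on [2:t]
#5=s depends on [3:s]
#6=r depends on [5:s]
#7=t depends on [4:t]
#8=t depends on [7:t]
sources: [0:t, 1:r]
N(rest) = Σ N(rest − s) over sources s of rest; N(one piece) = 1:
  size 1 → [6]=1  [8]=1
  size 2 → [5,6]=1  [6,8]=2  [7,8]=1
  size 3 → [3,5,6]=1  [4,7,8]=1  [5,6,8]=3  [6,7,8]=3
  size 4 → [1,3,5,6]=1  [2,4,7,8]=1  [3,5,6,8]=4  [4,6,7,8]=4  [5,6,7,8]=6
  size 5 → [0,2,4,7,8]=1  [1,3,5,6,8]=5  [2,4,6,7,8]=5  [3,5,6,7,8]=10  [4,5,6,7,8]=10
  size 6 → [0,2,4,6,7,8]=6  [1,3,5,6,7,8]=15  [2,4,5,6,7,8]=15  [3,4,5,6,7,8]=20
  size 7 → [0,2,4,5,6,7,8]=21  [1,3,4,5,6,7,8]=35  [2,3,4,5,6,7,8]=35
  first=0(t) contributes 70
  first=1(r) contributes 56
|[w]| = 126

126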